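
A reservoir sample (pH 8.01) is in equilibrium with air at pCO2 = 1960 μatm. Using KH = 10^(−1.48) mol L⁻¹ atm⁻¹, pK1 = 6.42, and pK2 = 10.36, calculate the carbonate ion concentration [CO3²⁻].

[CO2*] = KH · pCO2 = 10^(−1.48) × 1960×10^-6 = 6.490×10^-5 mol/L
α₀ = 1/(1 + K1/[H⁺] + K1K2/[H⁺]²) = 1/(1 + 10^+1.59 + 10^-0.76) = 0.02495
DIC = [CO2*]/α₀ = 6.490×10^-5 / 0.02495 = 2.601 mmol/L
[CO3²⁻] = α₂·DIC; α₂ = 0.004336, so [CO3²⁻] = 0.004336 × 2.601 = 0.0113 mmol/L = 11.3 μmol/L

[CO3²⁻] = 11.3 μmol/L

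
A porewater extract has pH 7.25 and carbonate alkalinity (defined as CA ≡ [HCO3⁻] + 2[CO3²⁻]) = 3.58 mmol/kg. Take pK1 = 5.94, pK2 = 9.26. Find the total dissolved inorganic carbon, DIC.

DIC = 3.72 mmol/kg

CA = [HCO3⁻] + 2[CO3²⁻] = (α₁ + 2α₂)·DIC
At pH 7.25: [H⁺]/K1 = 10^-1.31 = 0.048978, K2/[H⁺] = 10^-2.01 = 0.0097724
α₁ = 1/(1 + 0.048978 + 0.0097724) = 1/1.0588 = 0.9445; α₂ = α₁·K2/[H⁺] = 0.009230
α₁ + 2α₂ = 0.9630
DIC = CA / (α₁ + 2α₂) = 3.58 / 0.9630 = 3.72 mmol/kg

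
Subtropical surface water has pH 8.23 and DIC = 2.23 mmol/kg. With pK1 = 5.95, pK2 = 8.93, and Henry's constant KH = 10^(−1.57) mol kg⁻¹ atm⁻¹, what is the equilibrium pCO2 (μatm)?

α₀ = 1 / (1 + K1/[H⁺] + K1K2/[H⁺]²) = 1 / (1 + 10^+2.28 + 10^+1.58)
   = 1 / (1 + 190.55 + 38.019) = 1/229.57 = 0.004356
[CO2*] = α₀ × DIC = 0.004356 × 2.23 = 0.009714 mmol/kg = 9.714 μmol/kg
pCO2 = [CO2*]/KH = 9.714×10^-6 / 2.692×10^-2 = 361 μatm

pCO2 = 361 μatm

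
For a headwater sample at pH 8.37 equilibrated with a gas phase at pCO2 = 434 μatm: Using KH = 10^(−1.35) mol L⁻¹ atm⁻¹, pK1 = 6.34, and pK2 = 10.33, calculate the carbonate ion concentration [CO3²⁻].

[CO2*] = KH · pCO2 = 10^(−1.35) × 434×10^-6 = 1.939×10^-5 mol/L
α₀ = 1/(1 + K1/[H⁺] + K1K2/[H⁺]²) = 1/(1 + 10^+2.03 + 10^+0.07) = 0.009147
DIC = [CO2*]/α₀ = 1.939×10^-5 / 0.009147 = 2.119 mmol/L
[CO3²⁻] = α₂·DIC; α₂ = 0.01075, so [CO3²⁻] = 0.01075 × 2.119 = 0.0228 mmol/L

[CO3²⁻] = 0.0228 mmol/L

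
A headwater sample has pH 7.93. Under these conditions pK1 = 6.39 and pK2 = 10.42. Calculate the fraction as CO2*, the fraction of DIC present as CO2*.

α₀ = 1 / (1 + K1/[H⁺] + K1K2/[H⁺]²) = 1 / (1 + 10^+1.54 + 10^-0.95)
   = 1 / (1 + 34.674 + 0.11220) = 1/35.786 = 0.02794

α₀ = 0.0279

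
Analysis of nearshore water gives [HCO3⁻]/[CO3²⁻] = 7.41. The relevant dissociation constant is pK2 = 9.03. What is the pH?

From K2 = [H⁺][CO3²⁻]/[HCO3⁻]:  pH = pK2 − log₁₀([HCO3⁻]/[CO3²⁻])
log₁₀(7.41) = +0.870
pH = 9.03 − (+0.870) = 8.16

pH = 8.16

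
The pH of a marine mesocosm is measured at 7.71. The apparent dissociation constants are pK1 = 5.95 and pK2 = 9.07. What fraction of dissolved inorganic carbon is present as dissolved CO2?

α₀ = 1 / (1 + K1/[H⁺] + K1K2/[H⁺]²) = 1 / (1 + 10^+1.76 + 10^+0.40)
   = 1 / (1 + 57.544 + 2.5119) = 1/61.056 = 0.01638

α₀ = 0.0164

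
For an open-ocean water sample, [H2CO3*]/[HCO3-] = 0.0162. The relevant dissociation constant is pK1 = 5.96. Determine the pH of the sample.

From K1 = [H⁺][HCO3-]/[H2CO3*]:  pH = pK1 − log₁₀([H2CO3*]/[HCO3-])
log₁₀(0.0162) = -1.790
pH = 5.96 − (-1.790) = 7.75

pH = 7.75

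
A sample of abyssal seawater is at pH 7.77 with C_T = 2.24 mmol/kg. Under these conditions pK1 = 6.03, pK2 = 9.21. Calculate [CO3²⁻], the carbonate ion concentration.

[CO3²⁻] = 0.0771 mmol/kg

α₂ = 1 / (1 + [H⁺]/K2 + [H⁺]²/(K1K2)) = 1 / (1 + 10^+1.44 + 10^-0.30)
   = 1 / (1 + 27.542 + 0.50119) = 1/29.043 = 0.03443
[CO3²⁻] = α₂ × DIC = 0.03443 × 2.24 = 0.0771 mmol/kg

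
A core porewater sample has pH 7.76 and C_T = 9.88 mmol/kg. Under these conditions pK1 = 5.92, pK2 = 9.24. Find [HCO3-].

[HCO3⁻] = 9.43 mmol/kg

α₁ = 1 / (1 + [H⁺]/K1 + K2/[H⁺]) = 1 / (1 + 10^-1.84 + 10^-1.48)
   = 1 / (1 + 0.014454 + 0.033113) = 1/1.0476 = 0.9546
[HCO3⁻] = α₁ × DIC = 0.9546 × 9.88 = 9.43 mmol/kg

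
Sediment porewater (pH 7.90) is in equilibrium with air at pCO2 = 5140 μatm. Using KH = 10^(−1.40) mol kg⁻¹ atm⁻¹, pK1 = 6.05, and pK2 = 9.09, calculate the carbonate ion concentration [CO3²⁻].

[CO3²⁻] = 0.935 mmol/kg

[CO2*] = KH · pCO2 = 10^(−1.40) × 5140×10^-6 = 2.046×10^-4 mol/kg
α₀ = 1/(1 + K1/[H⁺] + K1K2/[H⁺]²) = 1/(1 + 10^+1.85 + 10^+0.66) = 0.01309
DIC = [CO2*]/α₀ = 2.046×10^-4 / 0.01309 = 15.63 mmol/kg
[CO3²⁻] = α₂·DIC; α₂ = 0.05986, so [CO3²⁻] = 0.05986 × 15.63 = 0.935 mmol/kg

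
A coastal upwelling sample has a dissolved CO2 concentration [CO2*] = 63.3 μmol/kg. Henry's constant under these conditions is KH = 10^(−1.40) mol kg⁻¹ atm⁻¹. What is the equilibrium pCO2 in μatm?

pCO2 = 1590 μatm

KH = 10^(−1.40) = 3.981×10^-2 mol kg⁻¹ atm⁻¹
pCO2 = [CO2*]/KH = 63.3×10^-6 / 3.981×10^-2 = 1.59×10^-3 atm = 1590 μatm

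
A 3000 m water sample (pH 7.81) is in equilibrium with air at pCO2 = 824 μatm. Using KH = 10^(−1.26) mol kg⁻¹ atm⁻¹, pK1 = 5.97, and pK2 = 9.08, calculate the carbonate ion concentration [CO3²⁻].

[CO3²⁻] = 0.168 mmol/kg

[CO2*] = KH · pCO2 = 10^(−1.26) × 824×10^-6 = 4.528×10^-5 mol/kg
α₀ = 1/(1 + K1/[H⁺] + K1K2/[H⁺]²) = 1/(1 + 10^+1.84 + 10^+0.57) = 0.01353
DIC = [CO2*]/α₀ = 4.528×10^-5 / 0.01353 = 3.346 mmol/kg
[CO3²⁻] = α₂·DIC; α₂ = 0.05028, so [CO3²⁻] = 0.05028 × 3.346 = 0.168 mmol/kg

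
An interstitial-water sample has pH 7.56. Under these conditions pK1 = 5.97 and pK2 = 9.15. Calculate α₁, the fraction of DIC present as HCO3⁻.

α₁ = 1 / (1 + [H⁺]/K1 + K2/[H⁺]) = 1 / (1 + 10^-1.59 + 10^-1.59)
   = 1 / (1 + 0.025704 + 0.025704) = 1/1.0514 = 0.9511

α₁ = 0.951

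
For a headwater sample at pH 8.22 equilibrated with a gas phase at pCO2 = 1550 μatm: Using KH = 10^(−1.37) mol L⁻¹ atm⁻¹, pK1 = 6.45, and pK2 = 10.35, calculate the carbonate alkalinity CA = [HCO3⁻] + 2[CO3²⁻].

CA = 3.95 mmol/L

[CO2*] = KH · pCO2 = 10^(−1.37) × 1550×10^-6 = 6.612×10^-5 mol/L
α₀ = 1/(1 + K1/[H⁺] + K1K2/[H⁺]²) = 1/(1 + 10^+1.77 + 10^-0.36) = 0.01658
DIC = [CO2*]/α₀ = 6.612×10^-5 / 0.01658 = 3.988 mmol/L
CA = (α₁ + 2α₂)·DIC = (0.9762 + 2×0.007237) × 3.988 = 3.95 mmol/L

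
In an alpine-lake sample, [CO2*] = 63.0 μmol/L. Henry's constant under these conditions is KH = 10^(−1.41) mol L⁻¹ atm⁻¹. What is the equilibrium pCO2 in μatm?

pCO2 = 1620 μatm

KH = 10^(−1.41) = 3.890×10^-2 mol L⁻¹ atm⁻¹
pCO2 = [CO2*]/KH = 63.0×10^-6 / 3.890×10^-2 = 1.62×10^-3 atm = 1620 μatm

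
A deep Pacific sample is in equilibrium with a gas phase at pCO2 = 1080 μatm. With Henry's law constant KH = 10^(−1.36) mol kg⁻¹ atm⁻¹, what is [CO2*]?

KH = 10^(−1.36) = 4.365×10^-2 mol kg⁻¹ atm⁻¹
[CO2*] = KH · pCO2 = 4.365×10^-2 × 1080×10^-6 atm = 4.71×10^-5 mol/kg

[CO2*] = 47.1 μmol/kg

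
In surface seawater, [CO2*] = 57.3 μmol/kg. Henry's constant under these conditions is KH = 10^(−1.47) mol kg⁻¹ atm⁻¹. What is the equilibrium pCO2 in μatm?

pCO2 = 1690 μatm

KH = 10^(−1.47) = 3.388×10^-2 mol kg⁻¹ atm⁻¹
pCO2 = [CO2*]/KH = 57.3×10^-6 / 3.388×10^-2 = 1.69×10^-3 atm = 1690 μatm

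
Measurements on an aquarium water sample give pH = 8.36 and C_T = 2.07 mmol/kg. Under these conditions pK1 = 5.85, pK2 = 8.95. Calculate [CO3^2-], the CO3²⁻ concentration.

[CO3²⁻] = 0.422 mmol/kg

α₂ = 1 / (1 + [H⁺]/K2 + [H⁺]²/(K1K2)) = 1 / (1 + 10^+0.59 + 10^-1.92)
   = 1 / (1 + 3.8905 + 0.012023) = 1/4.9025 = 0.2040
[CO3²⁻] = α₂ × DIC = 0.2040 × 2.07 = 0.422 mmol/kg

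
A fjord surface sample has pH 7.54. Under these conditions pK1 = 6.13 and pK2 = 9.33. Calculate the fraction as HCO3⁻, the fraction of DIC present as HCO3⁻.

α₁ = 1 / (1 + [H⁺]/K1 + K2/[H⁺]) = 1 / (1 + 10^-1.41 + 10^-1.79)
   = 1 / (1 + 0.038905 + 0.016218) = 1/1.0551 = 0.9478

α₁ = 0.948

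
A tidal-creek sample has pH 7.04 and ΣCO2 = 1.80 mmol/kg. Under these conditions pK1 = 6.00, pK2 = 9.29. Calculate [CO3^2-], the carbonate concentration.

[CO3²⁻] = 9.23 μmol/kg

α₂ = 1 / (1 + [H⁺]/K2 + [H⁺]²/(K1K2)) = 1 / (1 + 10^+2.25 + 10^+1.21)
   = 1 / (1 + 177.83 + 16.218) = 1/195.05 = 0.005127
[CO3²⁻] = α₂ × DIC = 0.005127 × 1.80 = 0.00923 mmol/kg = 9.23 μmol/kg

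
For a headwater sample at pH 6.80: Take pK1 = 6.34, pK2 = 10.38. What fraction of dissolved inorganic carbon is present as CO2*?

α₀ = 0.257

α₀ = 1 / (1 + K1/[H⁺] + K1K2/[H⁺]²) = 1 / (1 + 10^+0.46 + 10^-3.12)
   = 1 / (1 + 2.8840 + 0.00075858) = 1/3.8848 = 0.2574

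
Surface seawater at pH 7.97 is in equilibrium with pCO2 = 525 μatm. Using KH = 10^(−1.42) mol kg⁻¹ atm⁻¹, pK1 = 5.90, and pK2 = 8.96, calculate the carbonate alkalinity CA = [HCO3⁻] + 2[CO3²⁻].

[CO2*] = KH · pCO2 = 10^(−1.42) × 525×10^-6 = 1.996×10^-5 mol/kg
α₀ = 1/(1 + K1/[H⁺] + K1K2/[H⁺]²) = 1/(1 + 10^+2.07 + 10^+1.08) = 0.007662
DIC = [CO2*]/α₀ = 1.996×10^-5 / 0.007662 = 2.605 mmol/kg
CA = (α₁ + 2α₂)·DIC = (0.9002 + 2×0.09212) × 2.605 = 2.83 mmol/kg

CA = 2.83 mmol/kg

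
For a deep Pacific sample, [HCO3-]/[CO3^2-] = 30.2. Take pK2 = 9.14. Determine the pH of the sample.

From K2 = [H⁺][CO3^2-]/[HCO3-]:  pH = pK2 − log₁₀([HCO3-]/[CO3^2-])
log₁₀(30.2) = +1.480
pH = 9.14 − (+1.480) = 7.66

pH = 7.66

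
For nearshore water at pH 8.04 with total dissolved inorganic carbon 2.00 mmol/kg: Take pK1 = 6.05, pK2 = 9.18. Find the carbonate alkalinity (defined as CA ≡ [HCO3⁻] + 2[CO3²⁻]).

CA = [HCO3⁻] + 2[CO3²⁻] = (α₁ + 2α₂)·DIC
At pH 8.04: [H⁺]/K1 = 10^-1.99 = 0.010233, K2/[H⁺] = 10^-1.14 = 0.072444
α₁ = 1/(1 + 0.010233 + 0.072444) = 1/1.0827 = 0.9236; α₂ = α₁·K2/[H⁺] = 0.06691
α₁ + 2α₂ = 1.0575
CA = 1.0575 × 2.00 = 2.11 mmol/kg

CA = 2.11 mmol/kg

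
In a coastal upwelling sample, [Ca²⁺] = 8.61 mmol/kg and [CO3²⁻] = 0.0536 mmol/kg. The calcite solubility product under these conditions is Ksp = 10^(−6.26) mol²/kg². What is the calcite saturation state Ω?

Ω = 0.840

Ksp = 10^(−6.26) = 5.495×10^-7
Ω = [Ca²⁺][CO3²⁻]/Ksp = (8.61×10^-3)(0.0536×10^-3) / 5.495×10^-7 = 0.840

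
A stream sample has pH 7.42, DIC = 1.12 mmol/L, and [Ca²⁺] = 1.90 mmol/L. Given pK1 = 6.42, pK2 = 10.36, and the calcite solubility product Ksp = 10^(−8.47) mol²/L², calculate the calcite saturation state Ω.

α₂ = 1 / (1 + [H⁺]/K2 + [H⁺]²/(K1K2)) = 1 / (1 + 10^+2.94 + 10^+1.94)
   = 1 / (1 + 870.96 + 87.096) = 1/959.06 = 0.001043
[CO3²⁻] = α₂ × DIC = 0.001043 × 1.12 = 0.001168 mmol/L = 1.168 μmol/L
Ksp = 10^(−8.47) = 3.388×10^-9
Ω = [Ca²⁺][CO3²⁻]/Ksp = (1.90×10^-3)(1.168×10^-6) / 3.388×10^-9 = 0.655

Ω = 0.655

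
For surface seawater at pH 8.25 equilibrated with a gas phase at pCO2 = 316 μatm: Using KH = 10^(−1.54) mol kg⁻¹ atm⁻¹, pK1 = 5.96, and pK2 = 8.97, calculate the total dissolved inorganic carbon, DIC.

[CO2*] = KH · pCO2 = 10^(−1.54) × 316×10^-6 = 9.114×10^-6 mol/kg
α₀ = 1/(1 + K1/[H⁺] + K1K2/[H⁺]²) = 1/(1 + 10^+2.29 + 10^+1.57) = 0.004289
DIC = [CO2*]/α₀ = 9.114×10^-6 / 0.004289 = 2.12 mmol/kg

DIC = 2.12 mmol/kg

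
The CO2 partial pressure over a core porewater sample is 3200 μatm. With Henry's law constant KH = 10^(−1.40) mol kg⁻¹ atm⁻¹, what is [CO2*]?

[CO2*] = 127 μmol/kg

KH = 10^(−1.40) = 3.981×10^-2 mol kg⁻¹ atm⁻¹
[CO2*] = KH · pCO2 = 3.981×10^-2 × 3200×10^-6 atm = 1.27×10^-4 mol/kg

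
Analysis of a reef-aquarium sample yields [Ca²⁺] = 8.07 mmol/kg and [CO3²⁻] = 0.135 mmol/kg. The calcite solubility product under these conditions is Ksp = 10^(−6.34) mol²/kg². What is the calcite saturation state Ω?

Ksp = 10^(−6.34) = 4.571×10^-7
Ω = [Ca²⁺][CO3²⁻]/Ksp = (8.07×10^-3)(0.135×10^-3) / 4.571×10^-7 = 2.38

Ω = 2.38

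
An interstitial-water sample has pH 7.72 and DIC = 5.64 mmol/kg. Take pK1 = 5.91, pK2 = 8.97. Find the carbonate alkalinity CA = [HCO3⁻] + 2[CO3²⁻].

CA = [HCO3⁻] + 2[CO3²⁻] = (α₁ + 2α₂)·DIC
At pH 7.72: [H⁺]/K1 = 10^-1.81 = 0.015488, K2/[H⁺] = 10^-1.25 = 0.056234
α₁ = 1/(1 + 0.015488 + 0.056234) = 1/1.0717 = 0.9331; α₂ = α₁·K2/[H⁺] = 0.05247
α₁ + 2α₂ = 1.0380
CA = 1.0380 × 5.64 = 5.85 mmol/kg

CA = 5.85 mmol/kg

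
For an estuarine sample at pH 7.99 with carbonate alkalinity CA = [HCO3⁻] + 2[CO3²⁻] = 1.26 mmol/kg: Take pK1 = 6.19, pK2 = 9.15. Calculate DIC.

CA = [HCO3⁻] + 2[CO3²⁻] = (α₁ + 2α₂)·DIC
At pH 7.99: [H⁺]/K1 = 10^-1.80 = 0.015849, K2/[H⁺] = 10^-1.16 = 0.069183
α₁ = 1/(1 + 0.015849 + 0.069183) = 1/1.0850 = 0.9216; α₂ = α₁·K2/[H⁺] = 0.06376
α₁ + 2α₂ = 1.0492
DIC = CA / (α₁ + 2α₂) = 1.26 / 1.0492 = 1.20 mmol/kg

DIC = 1.20 mmol/kg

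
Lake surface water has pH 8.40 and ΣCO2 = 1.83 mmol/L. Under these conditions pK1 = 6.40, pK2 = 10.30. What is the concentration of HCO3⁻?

α₁ = 1 / (1 + [H⁺]/K1 + K2/[H⁺]) = 1 / (1 + 10^-2.00 + 10^-1.90)
   = 1 / (1 + 0.010000 + 0.012589) = 1/1.0226 = 0.9779
[HCO3⁻] = α₁ × DIC = 0.9779 × 1.83 = 1.79 mmol/L

[HCO3⁻] = 1.79 mmol/L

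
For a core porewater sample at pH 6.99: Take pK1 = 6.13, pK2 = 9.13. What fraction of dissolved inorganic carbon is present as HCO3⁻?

α₁ = 0.873

α₁ = 1 / (1 + [H⁺]/K1 + K2/[H⁺]) = 1 / (1 + 10^-0.86 + 10^-2.14)
   = 1 / (1 + 0.13804 + 0.0072444) = 1/1.1453 = 0.8731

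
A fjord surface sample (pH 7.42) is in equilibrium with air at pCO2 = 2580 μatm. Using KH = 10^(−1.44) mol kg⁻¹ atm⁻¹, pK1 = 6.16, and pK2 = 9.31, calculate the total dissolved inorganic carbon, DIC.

DIC = 1.82 mmol/kg

[CO2*] = KH · pCO2 = 10^(−1.44) × 2580×10^-6 = 9.367×10^-5 mol/kg
α₀ = 1/(1 + K1/[H⁺] + K1K2/[H⁺]²) = 1/(1 + 10^+1.26 + 10^-0.63) = 0.05146
DIC = [CO2*]/α₀ = 9.367×10^-5 / 0.05146 = 1.82 mmol/kg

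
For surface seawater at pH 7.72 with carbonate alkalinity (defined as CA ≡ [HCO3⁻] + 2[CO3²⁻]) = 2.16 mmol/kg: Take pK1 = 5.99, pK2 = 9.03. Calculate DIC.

DIC = 2.10 mmol/kg

CA = [HCO3⁻] + 2[CO3²⁻] = (α₁ + 2α₂)·DIC
At pH 7.72: [H⁺]/K1 = 10^-1.73 = 0.018621, K2/[H⁺] = 10^-1.31 = 0.048978
α₁ = 1/(1 + 0.018621 + 0.048978) = 1/1.0676 = 0.9367; α₂ = α₁·K2/[H⁺] = 0.04588
α₁ + 2α₂ = 1.0284
DIC = CA / (α₁ + 2α₂) = 2.16 / 1.0284 = 2.10 mmol/kg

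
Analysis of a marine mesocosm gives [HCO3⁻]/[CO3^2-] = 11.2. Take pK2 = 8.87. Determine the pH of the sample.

From K2 = [H⁺][CO3^2-]/[HCO3⁻]:  pH = pK2 − log₁₀([HCO3⁻]/[CO3^2-])
log₁₀(11.2) = +1.049
pH = 8.87 − (+1.049) = 7.82

pH = 7.82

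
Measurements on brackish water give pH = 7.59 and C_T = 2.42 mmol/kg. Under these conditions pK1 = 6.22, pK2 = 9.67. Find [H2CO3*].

α₀ = 1 / (1 + K1/[H⁺] + K1K2/[H⁺]²) = 1 / (1 + 10^+1.37 + 10^-0.71)
   = 1 / (1 + 23.442 + 0.19498) = 1/24.637 = 0.04059
[CO2*] = α₀ × DIC = 0.04059 × 2.42 = 0.0982 mmol/kg

[CO2*] = 0.0982 mmol/kg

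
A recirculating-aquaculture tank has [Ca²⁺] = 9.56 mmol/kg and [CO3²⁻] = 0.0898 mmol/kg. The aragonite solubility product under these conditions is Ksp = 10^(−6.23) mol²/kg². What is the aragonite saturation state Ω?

Ksp = 10^(−6.23) = 5.888×10^-7
Ω = [Ca²⁺][CO3²⁻]/Ksp = (9.56×10^-3)(0.0898×10^-3) / 5.888×10^-7 = 1.46

Ω = 1.46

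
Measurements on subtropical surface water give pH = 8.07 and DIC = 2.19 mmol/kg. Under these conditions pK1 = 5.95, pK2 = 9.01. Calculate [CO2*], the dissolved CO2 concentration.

[CO2*] = 14.8 μmol/kg

α₀ = 1 / (1 + K1/[H⁺] + K1K2/[H⁺]²) = 1 / (1 + 10^+2.12 + 10^+1.18)
   = 1 / (1 + 131.83 + 15.136) = 1/147.96 = 0.006759
[CO2*] = α₀ × DIC = 0.006759 × 2.19 = 0.0148 mmol/kg = 14.8 μmol/kg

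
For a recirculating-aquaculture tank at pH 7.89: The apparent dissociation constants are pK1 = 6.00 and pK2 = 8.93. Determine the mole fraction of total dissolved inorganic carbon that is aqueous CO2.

α₀ = 0.0117

α₀ = 1 / (1 + K1/[H⁺] + K1K2/[H⁺]²) = 1 / (1 + 10^+1.89 + 10^+0.85)
   = 1 / (1 + 77.625 + 7.0795) = 1/85.704 = 0.01167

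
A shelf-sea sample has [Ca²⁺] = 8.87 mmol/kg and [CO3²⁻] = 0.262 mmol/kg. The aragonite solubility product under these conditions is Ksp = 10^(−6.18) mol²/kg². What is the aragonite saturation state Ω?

Ω = 3.52

Ksp = 10^(−6.18) = 6.607×10^-7
Ω = [Ca²⁺][CO3²⁻]/Ksp = (8.87×10^-3)(0.262×10^-3) / 6.607×10^-7 = 3.52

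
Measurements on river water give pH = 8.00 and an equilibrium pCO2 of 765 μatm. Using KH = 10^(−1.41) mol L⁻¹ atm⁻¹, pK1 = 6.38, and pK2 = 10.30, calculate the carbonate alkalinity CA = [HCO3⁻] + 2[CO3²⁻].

[CO2*] = KH · pCO2 = 10^(−1.41) × 765×10^-6 = 2.976×10^-5 mol/L
α₀ = 1/(1 + K1/[H⁺] + K1K2/[H⁺]²) = 1/(1 + 10^+1.62 + 10^-0.68) = 0.02331
DIC = [CO2*]/α₀ = 2.976×10^-5 / 0.02331 = 1.277 mmol/L
CA = (α₁ + 2α₂)·DIC = (0.9718 + 2×0.004871) × 1.277 = 1.25 mmol/L

CA = 1.25 mmol/L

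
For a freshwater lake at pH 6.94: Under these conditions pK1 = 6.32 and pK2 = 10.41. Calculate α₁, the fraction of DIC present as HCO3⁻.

α₁ = 1 / (1 + [H⁺]/K1 + K2/[H⁺]) = 1 / (1 + 10^-0.62 + 10^-3.47)
   = 1 / (1 + 0.23988 + 0.00033884) = 1/1.2402 = 0.8063

α₁ = 0.806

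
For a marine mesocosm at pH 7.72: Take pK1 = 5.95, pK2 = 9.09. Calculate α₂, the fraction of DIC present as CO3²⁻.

α₂ = 1 / (1 + [H⁺]/K2 + [H⁺]²/(K1K2)) = 1 / (1 + 10^+1.37 + 10^-0.40)
   = 1 / (1 + 23.442 + 0.39811) = 1/24.840 = 0.04026

α₂ = 0.0403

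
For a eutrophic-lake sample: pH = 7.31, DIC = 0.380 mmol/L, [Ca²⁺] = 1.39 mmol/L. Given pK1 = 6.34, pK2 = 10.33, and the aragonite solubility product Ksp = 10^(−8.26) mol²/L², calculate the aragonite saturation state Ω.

Ω = 0.0828

α₂ = 1 / (1 + [H⁺]/K2 + [H⁺]²/(K1K2)) = 1 / (1 + 10^+3.02 + 10^+2.05)
   = 1 / (1 + 1047.1 + 112.20) = 1/1160.3 = 0.0008618
[CO3²⁻] = α₂ × DIC = 0.0008618 × 0.380 = 0.0003275 mmol/L = 0.3275 μmol/L
Ksp = 10^(−8.26) = 5.495×10^-9
Ω = [Ca²⁺][CO3²⁻]/Ksp = (1.39×10^-3)(3.275×10^-7) / 5.495×10^-9 = 0.0828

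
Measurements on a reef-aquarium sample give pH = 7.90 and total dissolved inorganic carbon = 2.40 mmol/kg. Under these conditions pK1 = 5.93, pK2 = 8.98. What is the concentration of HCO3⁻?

α₁ = 1 / (1 + [H⁺]/K1 + K2/[H⁺]) = 1 / (1 + 10^-1.97 + 10^-1.08)
   = 1 / (1 + 0.010715 + 0.083176) = 1/1.0939 = 0.9142
[HCO3⁻] = α₁ × DIC = 0.9142 × 2.40 = 2.19 mmol/kg

[HCO3⁻] = 2.19 mmol/kg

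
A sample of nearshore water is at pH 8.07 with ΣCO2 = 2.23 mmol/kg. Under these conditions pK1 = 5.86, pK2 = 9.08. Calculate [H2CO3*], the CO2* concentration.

α₀ = 1 / (1 + K1/[H⁺] + K1K2/[H⁺]²) = 1 / (1 + 10^+2.21 + 10^+1.20)
   = 1 / (1 + 162.18 + 15.849) = 1/179.03 = 0.005586
[CO2*] = α₀ × DIC = 0.005586 × 2.23 = 0.0125 mmol/kg = 12.5 μmol/kg

[CO2*] = 12.5 μmol/kg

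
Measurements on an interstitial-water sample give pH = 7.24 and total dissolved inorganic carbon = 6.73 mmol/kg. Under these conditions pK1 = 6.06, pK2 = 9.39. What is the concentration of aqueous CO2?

α₀ = 1 / (1 + K1/[H⁺] + K1K2/[H⁺]²) = 1 / (1 + 10^+1.18 + 10^-0.97)
   = 1 / (1 + 15.136 + 0.10715) = 1/16.243 = 0.06157
[CO2*] = α₀ × DIC = 0.06157 × 6.73 = 0.414 mmol/kg

[CO2*] = 0.414 mmol/kg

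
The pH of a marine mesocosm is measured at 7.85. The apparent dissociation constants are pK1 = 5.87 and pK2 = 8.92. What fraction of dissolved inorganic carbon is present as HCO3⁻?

α₁ = 1 / (1 + [H⁺]/K1 + K2/[H⁺]) = 1 / (1 + 10^-1.98 + 10^-1.07)
   = 1 / (1 + 0.010471 + 0.085114) = 1/1.0956 = 0.9128

α₁ = 0.913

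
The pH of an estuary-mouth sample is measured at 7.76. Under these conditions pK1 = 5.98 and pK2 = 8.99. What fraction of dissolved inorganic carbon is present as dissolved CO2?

α₀ = 1 / (1 + K1/[H⁺] + K1K2/[H⁺]²) = 1 / (1 + 10^+1.78 + 10^+0.55)
   = 1 / (1 + 60.256 + 3.5481) = 1/64.804 = 0.01543

α₀ = 0.0154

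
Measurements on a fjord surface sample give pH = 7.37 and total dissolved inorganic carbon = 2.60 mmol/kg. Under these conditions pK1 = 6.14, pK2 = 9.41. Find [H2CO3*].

[CO2*] = 0.143 mmol/kg

α₀ = 1 / (1 + K1/[H⁺] + K1K2/[H⁺]²) = 1 / (1 + 10^+1.23 + 10^-0.81)
   = 1 / (1 + 16.982 + 0.15488) = 1/18.137 = 0.05513
[CO2*] = α₀ × DIC = 0.05513 × 2.60 = 0.143 mmol/kg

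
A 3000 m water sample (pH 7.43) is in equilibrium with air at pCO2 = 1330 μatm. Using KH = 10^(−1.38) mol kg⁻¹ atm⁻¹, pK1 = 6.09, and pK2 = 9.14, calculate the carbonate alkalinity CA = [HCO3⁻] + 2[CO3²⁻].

CA = 1.26 mmol/kg

[CO2*] = KH · pCO2 = 10^(−1.38) × 1330×10^-6 = 5.544×10^-5 mol/kg
α₀ = 1/(1 + K1/[H⁺] + K1K2/[H⁺]²) = 1/(1 + 10^+1.34 + 10^-0.37) = 0.04291
DIC = [CO2*]/α₀ = 5.544×10^-5 / 0.04291 = 1.292 mmol/kg
CA = (α₁ + 2α₂)·DIC = (0.9388 + 2×0.01830) × 1.292 = 1.26 mmol/kg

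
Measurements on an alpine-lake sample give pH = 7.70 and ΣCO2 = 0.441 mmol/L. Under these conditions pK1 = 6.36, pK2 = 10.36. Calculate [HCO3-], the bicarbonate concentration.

[HCO3⁻] = 0.421 mmol/L

α₁ = 1 / (1 + [H⁺]/K1 + K2/[H⁺]) = 1 / (1 + 10^-1.34 + 10^-2.66)
   = 1 / (1 + 0.045709 + 0.0021878) = 1/1.0479 = 0.9543
[HCO3⁻] = α₁ × DIC = 0.9543 × 0.441 = 0.421 mmol/L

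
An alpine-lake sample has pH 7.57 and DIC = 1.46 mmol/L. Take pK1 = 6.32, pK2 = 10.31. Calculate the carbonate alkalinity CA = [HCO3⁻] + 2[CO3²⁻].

CA = 1.38 mmol/L

CA = [HCO3⁻] + 2[CO3²⁻] = (α₁ + 2α₂)·DIC
At pH 7.57: [H⁺]/K1 = 10^-1.25 = 0.056234, K2/[H⁺] = 10^-2.74 = 0.0018197
α₁ = 1/(1 + 0.056234 + 0.0018197) = 1/1.0581 = 0.9451; α₂ = α₁·K2/[H⁺] = 0.001720
α₁ + 2α₂ = 0.9486
CA = 0.9486 × 1.46 = 1.38 mmol/L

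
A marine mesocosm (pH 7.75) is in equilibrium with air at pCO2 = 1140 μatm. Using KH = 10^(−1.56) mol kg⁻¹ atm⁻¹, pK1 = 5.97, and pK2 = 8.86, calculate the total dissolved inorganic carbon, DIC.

DIC = 2.07 mmol/kg

[CO2*] = KH · pCO2 = 10^(−1.56) × 1140×10^-6 = 3.140×10^-5 mol/kg
α₀ = 1/(1 + K1/[H⁺] + K1K2/[H⁺]²) = 1/(1 + 10^+1.78 + 10^+0.67) = 0.01517
DIC = [CO2*]/α₀ = 3.140×10^-5 / 0.01517 = 2.07 mmol/kg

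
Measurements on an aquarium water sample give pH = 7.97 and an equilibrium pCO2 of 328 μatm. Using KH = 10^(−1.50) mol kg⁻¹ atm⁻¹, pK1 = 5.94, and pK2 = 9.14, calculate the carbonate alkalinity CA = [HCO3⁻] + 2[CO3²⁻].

[CO2*] = KH · pCO2 = 10^(−1.50) × 328×10^-6 = 1.037×10^-5 mol/kg
α₀ = 1/(1 + K1/[H⁺] + K1K2/[H⁺]²) = 1/(1 + 10^+2.03 + 10^+0.86) = 0.008666
DIC = [CO2*]/α₀ = 1.037×10^-5 / 0.008666 = 1.197 mmol/kg
CA = (α₁ + 2α₂)·DIC = (0.9286 + 2×0.06278) × 1.197 = 1.26 mmol/kg

CA = 1.26 mmol/kg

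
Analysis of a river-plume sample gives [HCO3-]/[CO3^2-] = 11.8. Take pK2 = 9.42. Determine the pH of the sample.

From K2 = [H⁺][CO3^2-]/[HCO3-]:  pH = pK2 − log₁₀([HCO3-]/[CO3^2-])
log₁₀(11.8) = +1.072
pH = 9.42 − (+1.072) = 8.35

pH = 8.35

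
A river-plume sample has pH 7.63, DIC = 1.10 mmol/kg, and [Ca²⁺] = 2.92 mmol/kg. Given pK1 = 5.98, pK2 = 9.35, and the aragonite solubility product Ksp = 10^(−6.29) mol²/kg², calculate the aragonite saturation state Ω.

Ω = 0.115

α₂ = 1 / (1 + [H⁺]/K2 + [H⁺]²/(K1K2)) = 1 / (1 + 10^+1.72 + 10^+0.07)
   = 1 / (1 + 52.481 + 1.1749) = 1/54.656 = 0.01830
[CO3²⁻] = α₂ × DIC = 0.01830 × 1.10 = 0.02013 mmol/kg
Ksp = 10^(−6.29) = 5.129×10^-7
Ω = [Ca²⁺][CO3²⁻]/Ksp = (2.92×10^-3)(2.013×10^-5) / 5.129×10^-7 = 0.115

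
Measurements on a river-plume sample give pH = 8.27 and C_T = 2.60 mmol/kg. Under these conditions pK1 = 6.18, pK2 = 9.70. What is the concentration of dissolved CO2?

[CO2*] = 0.0202 mmol/kg

α₀ = 1 / (1 + K1/[H⁺] + K1K2/[H⁺]²) = 1 / (1 + 10^+2.09 + 10^+0.66)
   = 1 / (1 + 123.03 + 4.5709) = 1/128.60 = 0.007776
[CO2*] = α₀ × DIC = 0.007776 × 2.60 = 0.0202 mmol/kg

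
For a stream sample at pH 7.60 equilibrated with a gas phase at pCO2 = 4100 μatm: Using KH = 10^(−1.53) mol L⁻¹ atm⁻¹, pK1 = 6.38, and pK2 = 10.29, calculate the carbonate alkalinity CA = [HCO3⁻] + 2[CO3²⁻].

CA = 2.02 mmol/L

[CO2*] = KH · pCO2 = 10^(−1.53) × 4100×10^-6 = 1.210×10^-4 mol/L
α₀ = 1/(1 + K1/[H⁺] + K1K2/[H⁺]²) = 1/(1 + 10^+1.22 + 10^-1.47) = 0.05672
DIC = [CO2*]/α₀ = 1.210×10^-4 / 0.05672 = 2.133 mmol/L
CA = (α₁ + 2α₂)·DIC = (0.9414 + 2×0.001922) × 2.133 = 2.02 mmol/L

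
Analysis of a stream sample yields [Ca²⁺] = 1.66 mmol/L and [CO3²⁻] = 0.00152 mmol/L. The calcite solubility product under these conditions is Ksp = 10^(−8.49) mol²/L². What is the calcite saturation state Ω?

Ω = 0.780

Ksp = 10^(−8.49) = 3.236×10^-9
Ω = [Ca²⁺][CO3²⁻]/Ksp = (1.66×10^-3)(0.00152×10^-3) / 3.236×10^-9 = 0.780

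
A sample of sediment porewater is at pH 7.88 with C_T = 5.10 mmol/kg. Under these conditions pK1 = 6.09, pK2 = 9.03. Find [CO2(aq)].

α₀ = 1 / (1 + K1/[H⁺] + K1K2/[H⁺]²) = 1 / (1 + 10^+1.79 + 10^+0.64)
   = 1 / (1 + 61.660 + 4.3652) = 1/67.025 = 0.01492
[CO2*] = α₀ × DIC = 0.01492 × 5.10 = 0.0761 mmol/kg

[CO2*] = 0.0761 mmol/kg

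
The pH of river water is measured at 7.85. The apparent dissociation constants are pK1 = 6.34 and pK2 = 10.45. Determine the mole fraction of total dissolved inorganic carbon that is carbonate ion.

α₂ = 0.00243

α₂ = 1 / (1 + [H⁺]/K2 + [H⁺]²/(K1K2)) = 1 / (1 + 10^+2.60 + 10^+1.09)
   = 1 / (1 + 398.11 + 12.303) = 1/411.41 = 0.002431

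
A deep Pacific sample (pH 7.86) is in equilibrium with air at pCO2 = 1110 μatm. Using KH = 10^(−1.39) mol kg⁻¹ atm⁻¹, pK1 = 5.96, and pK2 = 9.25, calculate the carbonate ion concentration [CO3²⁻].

[CO3²⁻] = 0.146 mmol/kg

[CO2*] = KH · pCO2 = 10^(−1.39) × 1110×10^-6 = 4.522×10^-5 mol/kg
α₀ = 1/(1 + K1/[H⁺] + K1K2/[H⁺]²) = 1/(1 + 10^+1.90 + 10^+0.51) = 0.01195
DIC = [CO2*]/α₀ = 4.522×10^-5 / 0.01195 = 3.783 mmol/kg
[CO3²⁻] = α₂·DIC; α₂ = 0.03868, so [CO3²⁻] = 0.03868 × 3.783 = 0.146 mmol/kg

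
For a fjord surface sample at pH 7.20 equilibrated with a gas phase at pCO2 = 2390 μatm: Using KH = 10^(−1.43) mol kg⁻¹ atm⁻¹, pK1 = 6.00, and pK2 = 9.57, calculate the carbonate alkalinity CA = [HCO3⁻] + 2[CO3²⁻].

[CO2*] = KH · pCO2 = 10^(−1.43) × 2390×10^-6 = 8.880×10^-5 mol/kg
α₀ = 1/(1 + K1/[H⁺] + K1K2/[H⁺]²) = 1/(1 + 10^+1.20 + 10^-1.17) = 0.05911
DIC = [CO2*]/α₀ = 8.880×10^-5 / 0.05911 = 1.502 mmol/kg
CA = (α₁ + 2α₂)·DIC = (0.9369 + 2×0.003997) × 1.502 = 1.42 mmol/kg

CA = 1.42 mmol/kg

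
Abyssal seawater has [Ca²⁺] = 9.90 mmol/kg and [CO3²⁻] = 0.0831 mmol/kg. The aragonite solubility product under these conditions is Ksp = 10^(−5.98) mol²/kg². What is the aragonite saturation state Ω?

Ω = 0.786

Ksp = 10^(−5.98) = 1.047×10^-6
Ω = [Ca²⁺][CO3²⁻]/Ksp = (9.90×10^-3)(0.0831×10^-3) / 1.047×10^-6 = 0.786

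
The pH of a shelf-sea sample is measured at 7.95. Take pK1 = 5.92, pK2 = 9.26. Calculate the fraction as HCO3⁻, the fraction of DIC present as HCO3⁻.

α₁ = 0.945

α₁ = 1 / (1 + [H⁺]/K1 + K2/[H⁺]) = 1 / (1 + 10^-2.03 + 10^-1.31)
   = 1 / (1 + 0.0093325 + 0.048978) = 1/1.0583 = 0.9449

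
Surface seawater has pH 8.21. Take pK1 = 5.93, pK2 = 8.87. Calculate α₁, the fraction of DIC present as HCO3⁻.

α₁ = 1 / (1 + [H⁺]/K1 + K2/[H⁺]) = 1 / (1 + 10^-2.28 + 10^-0.66)
   = 1 / (1 + 0.0052481 + 0.21878) = 1/1.2240 = 0.8170

α₁ = 0.817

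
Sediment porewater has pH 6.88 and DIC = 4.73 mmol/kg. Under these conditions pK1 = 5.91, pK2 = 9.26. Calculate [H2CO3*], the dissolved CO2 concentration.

α₀ = 1 / (1 + K1/[H⁺] + K1K2/[H⁺]²) = 1 / (1 + 10^+0.97 + 10^-1.41)
   = 1 / (1 + 9.3325 + 0.038905) = 1/10.371 = 0.09642
[CO2*] = α₀ × DIC = 0.09642 × 4.73 = 0.456 mmol/kg

[CO2*] = 0.456 mmol/kg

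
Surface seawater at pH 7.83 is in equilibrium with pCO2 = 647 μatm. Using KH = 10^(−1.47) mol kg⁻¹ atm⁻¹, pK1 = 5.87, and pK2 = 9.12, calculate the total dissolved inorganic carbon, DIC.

DIC = 2.12 mmol/kg

[CO2*] = KH · pCO2 = 10^(−1.47) × 647×10^-6 = 2.192×10^-5 mol/kg
α₀ = 1/(1 + K1/[H⁺] + K1K2/[H⁺]²) = 1/(1 + 10^+1.96 + 10^+0.67) = 0.01032
DIC = [CO2*]/α₀ = 2.192×10^-5 / 0.01032 = 2.12 mmol/kg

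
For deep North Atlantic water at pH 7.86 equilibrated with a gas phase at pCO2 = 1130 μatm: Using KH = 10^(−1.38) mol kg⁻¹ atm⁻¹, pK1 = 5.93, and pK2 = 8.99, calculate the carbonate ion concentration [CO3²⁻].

[CO3²⁻] = 0.297 mmol/kg

[CO2*] = KH · pCO2 = 10^(−1.38) × 1130×10^-6 = 4.711×10^-5 mol/kg
α₀ = 1/(1 + K1/[H⁺] + K1K2/[H⁺]²) = 1/(1 + 10^+1.93 + 10^+0.80) = 0.01082
DIC = [CO2*]/α₀ = 4.711×10^-5 / 0.01082 = 4.354 mmol/kg
[CO3²⁻] = α₂·DIC; α₂ = 0.06827, so [CO3²⁻] = 0.06827 × 4.354 = 0.297 mmol/kg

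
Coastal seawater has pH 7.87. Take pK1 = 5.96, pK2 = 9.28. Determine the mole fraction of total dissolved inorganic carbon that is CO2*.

α₀ = 0.0117

α₀ = 1 / (1 + K1/[H⁺] + K1K2/[H⁺]²) = 1 / (1 + 10^+1.91 + 10^+0.50)
   = 1 / (1 + 81.283 + 3.1623) = 1/85.445 = 0.01170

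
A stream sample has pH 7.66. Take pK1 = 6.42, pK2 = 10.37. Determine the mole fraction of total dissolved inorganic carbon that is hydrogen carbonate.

α₁ = 0.944

α₁ = 1 / (1 + [H⁺]/K1 + K2/[H⁺]) = 1 / (1 + 10^-1.24 + 10^-2.71)
   = 1 / (1 + 0.057544 + 0.0019498) = 1/1.0595 = 0.9438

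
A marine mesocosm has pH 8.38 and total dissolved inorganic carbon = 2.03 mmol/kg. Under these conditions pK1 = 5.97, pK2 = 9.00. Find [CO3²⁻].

[CO3²⁻] = 0.392 mmol/kg

α₂ = 1 / (1 + [H⁺]/K2 + [H⁺]²/(K1K2)) = 1 / (1 + 10^+0.62 + 10^-1.79)
   = 1 / (1 + 4.1687 + 0.016218) = 1/5.1849 = 0.1929
[CO3²⁻] = α₂ × DIC = 0.1929 × 2.03 = 0.392 mmol/kg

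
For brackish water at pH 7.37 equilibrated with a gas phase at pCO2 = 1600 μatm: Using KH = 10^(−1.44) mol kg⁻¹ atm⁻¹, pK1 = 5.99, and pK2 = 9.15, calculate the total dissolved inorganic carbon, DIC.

DIC = 1.47 mmol/kg

[CO2*] = KH · pCO2 = 10^(−1.44) × 1600×10^-6 = 5.809×10^-5 mol/kg
α₀ = 1/(1 + K1/[H⁺] + K1K2/[H⁺]²) = 1/(1 + 10^+1.38 + 10^-0.40) = 0.03939
DIC = [CO2*]/α₀ = 5.809×10^-5 / 0.03939 = 1.47 mmol/kg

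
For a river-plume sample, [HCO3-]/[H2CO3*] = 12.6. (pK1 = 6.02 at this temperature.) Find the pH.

pH = 7.12

From K1 = [H⁺][HCO3-]/[H2CO3*]:  pH = pK1 + log₁₀([HCO3-]/[H2CO3*])
log₁₀(12.6) = +1.100
pH = 6.02 + (+1.100) = 7.12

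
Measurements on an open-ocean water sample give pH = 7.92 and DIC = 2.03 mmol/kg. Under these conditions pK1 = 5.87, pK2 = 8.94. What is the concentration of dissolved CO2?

α₀ = 1 / (1 + K1/[H⁺] + K1K2/[H⁺]²) = 1 / (1 + 10^+2.05 + 10^+1.03)
   = 1 / (1 + 112.20 + 10.715) = 1/123.92 = 0.008070
[CO2*] = α₀ × DIC = 0.008070 × 2.03 = 0.0164 mmol/kg = 16.4 μmol/kg

[CO2*] = 16.4 μmol/kg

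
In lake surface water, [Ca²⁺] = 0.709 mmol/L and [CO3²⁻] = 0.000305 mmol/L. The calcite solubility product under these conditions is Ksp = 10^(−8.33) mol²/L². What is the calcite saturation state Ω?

Ksp = 10^(−8.33) = 4.677×10^-9
Ω = [Ca²⁺][CO3²⁻]/Ksp = (0.709×10^-3)(0.000305×10^-3) / 4.677×10^-9 = 0.0462

Ω = 0.0462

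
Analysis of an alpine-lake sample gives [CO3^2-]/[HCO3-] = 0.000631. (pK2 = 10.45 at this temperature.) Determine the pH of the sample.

From K2 = [H⁺][CO3^2-]/[HCO3-]:  pH = pK2 + log₁₀([CO3^2-]/[HCO3-])
log₁₀(0.000631) = -3.200
pH = 10.45 + (-3.200) = 7.25

pH = 7.25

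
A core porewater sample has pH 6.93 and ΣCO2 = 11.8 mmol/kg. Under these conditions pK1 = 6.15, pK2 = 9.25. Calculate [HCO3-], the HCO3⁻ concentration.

α₁ = 1 / (1 + [H⁺]/K1 + K2/[H⁺]) = 1 / (1 + 10^-0.78 + 10^-2.32)
   = 1 / (1 + 0.16596 + 0.0047863) = 1/1.1707 = 0.8542
[HCO3⁻] = α₁ × DIC = 0.8542 × 11.8 = 10.1 mmol/kg

[HCO3⁻] = 10.1 mmol/kg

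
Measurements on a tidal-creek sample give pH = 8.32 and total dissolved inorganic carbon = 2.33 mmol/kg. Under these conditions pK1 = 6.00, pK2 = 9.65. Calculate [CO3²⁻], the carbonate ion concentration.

[CO3²⁻] = 0.104 mmol/kg

α₂ = 1 / (1 + [H⁺]/K2 + [H⁺]²/(K1K2)) = 1 / (1 + 10^+1.33 + 10^-0.99)
   = 1 / (1 + 21.380 + 0.10233) = 1/22.482 = 0.04448
[CO3²⁻] = α₂ × DIC = 0.04448 × 2.33 = 0.104 mmol/kg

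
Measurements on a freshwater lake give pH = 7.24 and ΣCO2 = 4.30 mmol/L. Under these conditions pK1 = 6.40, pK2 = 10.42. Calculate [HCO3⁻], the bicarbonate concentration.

α₁ = 1 / (1 + [H⁺]/K1 + K2/[H⁺]) = 1 / (1 + 10^-0.84 + 10^-3.18)
   = 1 / (1 + 0.14454 + 0.00066069) = 1/1.1452 = 0.8732
[HCO3⁻] = α₁ × DIC = 0.8732 × 4.30 = 3.75 mmol/L

[HCO3⁻] = 3.75 mmol/L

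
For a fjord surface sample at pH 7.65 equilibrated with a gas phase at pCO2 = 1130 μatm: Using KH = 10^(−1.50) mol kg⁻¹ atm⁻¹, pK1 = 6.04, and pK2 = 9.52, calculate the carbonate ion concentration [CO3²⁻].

[CO3²⁻] = 19.6 μmol/kg

[CO2*] = KH · pCO2 = 10^(−1.50) × 1130×10^-6 = 3.573×10^-5 mol/kg
α₀ = 1/(1 + K1/[H⁺] + K1K2/[H⁺]²) = 1/(1 + 10^+1.61 + 10^-0.26) = 0.02365
DIC = [CO2*]/α₀ = 3.573×10^-5 / 0.02365 = 1.511 mmol/kg
[CO3²⁻] = α₂·DIC; α₂ = 0.01300, so [CO3²⁻] = 0.01300 × 1.511 = 0.0196 mmol/kg = 19.6 μmol/kg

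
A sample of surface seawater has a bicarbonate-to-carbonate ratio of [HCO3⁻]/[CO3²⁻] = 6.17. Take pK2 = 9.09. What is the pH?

pH = 8.30

From K2 = [H⁺][CO3²⁻]/[HCO3⁻]:  pH = pK2 − log₁₀([HCO3⁻]/[CO3²⁻])
log₁₀(6.17) = +0.790
pH = 9.09 − (+0.790) = 8.30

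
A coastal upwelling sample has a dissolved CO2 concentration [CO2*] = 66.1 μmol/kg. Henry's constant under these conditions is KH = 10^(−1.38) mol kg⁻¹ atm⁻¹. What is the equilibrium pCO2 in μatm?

pCO2 = 1590 μatm

KH = 10^(−1.38) = 4.169×10^-2 mol kg⁻¹ atm⁻¹
pCO2 = [CO2*]/KH = 66.1×10^-6 / 4.169×10^-2 = 1.59×10^-3 atm = 1590 μatm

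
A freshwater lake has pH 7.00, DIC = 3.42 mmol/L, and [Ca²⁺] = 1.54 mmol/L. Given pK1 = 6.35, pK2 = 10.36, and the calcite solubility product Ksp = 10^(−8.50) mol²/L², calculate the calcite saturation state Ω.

α₂ = 1 / (1 + [H⁺]/K2 + [H⁺]²/(K1K2)) = 1 / (1 + 10^+3.36 + 10^+2.71)
   = 1 / (1 + 2290.9 + 512.86) = 1/2804.7 = 0.0003565
[CO3²⁻] = α₂ × DIC = 0.0003565 × 3.42 = 0.001219 mmol/L = 1.219 μmol/L
Ksp = 10^(−8.50) = 3.162×10^-9
Ω = [Ca²⁺][CO3²⁻]/Ksp = (1.54×10^-3)(1.219×10^-6) / 3.162×10^-9 = 0.594

Ω = 0.594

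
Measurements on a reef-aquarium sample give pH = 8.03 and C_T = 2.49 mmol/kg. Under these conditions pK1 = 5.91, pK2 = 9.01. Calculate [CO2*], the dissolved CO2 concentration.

α₀ = 1 / (1 + K1/[H⁺] + K1K2/[H⁺]²) = 1 / (1 + 10^+2.12 + 10^+1.14)
   = 1 / (1 + 131.83 + 13.804) = 1/146.63 = 0.006820
[CO2*] = α₀ × DIC = 0.006820 × 2.49 = 0.0170 mmol/kg = 17.0 μmol/kg

[CO2*] = 17.0 μmol/kg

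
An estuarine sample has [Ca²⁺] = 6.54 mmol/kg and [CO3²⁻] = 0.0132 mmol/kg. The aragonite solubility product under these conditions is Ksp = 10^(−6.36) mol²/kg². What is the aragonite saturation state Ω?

Ω = 0.198

Ksp = 10^(−6.36) = 4.365×10^-7
Ω = [Ca²⁺][CO3²⁻]/Ksp = (6.54×10^-3)(0.0132×10^-3) / 4.365×10^-7 = 0.198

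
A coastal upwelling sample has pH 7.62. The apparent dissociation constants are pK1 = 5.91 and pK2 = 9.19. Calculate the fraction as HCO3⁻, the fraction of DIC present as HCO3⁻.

α₁ = 1 / (1 + [H⁺]/K1 + K2/[H⁺]) = 1 / (1 + 10^-1.71 + 10^-1.57)
   = 1 / (1 + 0.019498 + 0.026915) = 1/1.0464 = 0.9556

α₁ = 0.956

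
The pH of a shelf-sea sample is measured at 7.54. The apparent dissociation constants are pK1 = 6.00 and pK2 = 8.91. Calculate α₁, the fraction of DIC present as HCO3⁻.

α₁ = 1 / (1 + [H⁺]/K1 + K2/[H⁺]) = 1 / (1 + 10^-1.54 + 10^-1.37)
   = 1 / (1 + 0.028840 + 0.042658) = 1/1.0715 = 0.9333

α₁ = 0.933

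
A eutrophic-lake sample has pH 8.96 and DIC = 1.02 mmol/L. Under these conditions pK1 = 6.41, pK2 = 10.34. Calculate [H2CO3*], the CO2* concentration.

α₀ = 1 / (1 + K1/[H⁺] + K1K2/[H⁺]²) = 1 / (1 + 10^+2.55 + 10^+1.17)
   = 1 / (1 + 354.81 + 14.791) = 1/370.60 = 0.002698
[CO2*] = α₀ × DIC = 0.002698 × 1.02 = 0.00275 mmol/L = 2.75 μmol/L

[CO2*] = 2.75 μmol/L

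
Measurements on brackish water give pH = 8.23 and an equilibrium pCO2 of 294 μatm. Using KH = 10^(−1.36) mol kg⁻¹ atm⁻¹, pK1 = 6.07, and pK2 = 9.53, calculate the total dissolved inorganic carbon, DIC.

DIC = 1.96 mmol/kg

[CO2*] = KH · pCO2 = 10^(−1.36) × 294×10^-6 = 1.283×10^-5 mol/kg
α₀ = 1/(1 + K1/[H⁺] + K1K2/[H⁺]²) = 1/(1 + 10^+2.16 + 10^+0.86) = 0.006545
DIC = [CO2*]/α₀ = 1.283×10^-5 / 0.006545 = 1.96 mmol/kg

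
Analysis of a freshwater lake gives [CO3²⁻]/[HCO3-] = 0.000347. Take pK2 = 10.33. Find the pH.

pH = 6.87

From K2 = [H⁺][CO3²⁻]/[HCO3-]:  pH = pK2 + log₁₀([CO3²⁻]/[HCO3-])
log₁₀(0.000347) = -3.460
pH = 10.33 + (-3.460) = 6.87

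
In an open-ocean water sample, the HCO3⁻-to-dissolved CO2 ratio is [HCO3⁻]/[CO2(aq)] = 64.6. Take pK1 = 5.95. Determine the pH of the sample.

From K1 = [H⁺][HCO3⁻]/[CO2(aq)]:  pH = pK1 + log₁₀([HCO3⁻]/[CO2(aq)])
log₁₀(64.6) = +1.810
pH = 5.95 + (+1.810) = 7.76

pH = 7.76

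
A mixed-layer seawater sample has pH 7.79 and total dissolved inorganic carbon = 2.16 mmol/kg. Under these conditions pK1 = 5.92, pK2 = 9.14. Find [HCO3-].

[HCO3⁻] = 2.04 mmol/kg

α₁ = 1 / (1 + [H⁺]/K1 + K2/[H⁺]) = 1 / (1 + 10^-1.87 + 10^-1.35)
   = 1 / (1 + 0.013490 + 0.044668) = 1/1.0582 = 0.9450
[HCO3⁻] = α₁ × DIC = 0.9450 × 2.16 = 2.04 mmol/kg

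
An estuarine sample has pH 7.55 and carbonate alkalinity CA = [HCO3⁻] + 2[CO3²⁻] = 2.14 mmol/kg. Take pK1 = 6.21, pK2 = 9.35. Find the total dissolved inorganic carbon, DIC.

CA = [HCO3⁻] + 2[CO3²⁻] = (α₁ + 2α₂)·DIC
At pH 7.55: [H⁺]/K1 = 10^-1.34 = 0.045709, K2/[H⁺] = 10^-1.80 = 0.015849
α₁ = 1/(1 + 0.045709 + 0.015849) = 1/1.0616 = 0.9420; α₂ = α₁·K2/[H⁺] = 0.01493
α₁ + 2α₂ = 0.9719
DIC = CA / (α₁ + 2α₂) = 2.14 / 0.9719 = 2.20 mmol/kg

DIC = 2.20 mmol/kg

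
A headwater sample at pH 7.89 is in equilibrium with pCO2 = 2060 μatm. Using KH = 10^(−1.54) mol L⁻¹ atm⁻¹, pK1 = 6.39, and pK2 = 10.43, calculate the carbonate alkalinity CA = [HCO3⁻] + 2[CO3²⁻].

[CO2*] = KH · pCO2 = 10^(−1.54) × 2060×10^-6 = 5.941×10^-5 mol/L
α₀ = 1/(1 + K1/[H⁺] + K1K2/[H⁺]²) = 1/(1 + 10^+1.50 + 10^-1.04) = 0.03057
DIC = [CO2*]/α₀ = 5.941×10^-5 / 0.03057 = 1.944 mmol/L
CA = (α₁ + 2α₂)·DIC = (0.9666 + 2×0.002788) × 1.944 = 1.89 mmol/L

CA = 1.89 mmol/L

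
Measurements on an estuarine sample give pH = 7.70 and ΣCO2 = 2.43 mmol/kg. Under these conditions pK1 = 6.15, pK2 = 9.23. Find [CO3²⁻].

[CO3²⁻] = 0.0678 mmol/kg

α₂ = 1 / (1 + [H⁺]/K2 + [H⁺]²/(K1K2)) = 1 / (1 + 10^+1.53 + 10^-0.02)
   = 1 / (1 + 33.884 + 0.95499) = 1/35.839 = 0.02790
[CO3²⁻] = α₂ × DIC = 0.02790 × 2.43 = 0.0678 mmol/kg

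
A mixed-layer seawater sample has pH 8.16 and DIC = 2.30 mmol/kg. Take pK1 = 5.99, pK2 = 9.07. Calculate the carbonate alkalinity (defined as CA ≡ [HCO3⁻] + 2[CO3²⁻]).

CA = [HCO3⁻] + 2[CO3²⁻] = (α₁ + 2α₂)·DIC
At pH 8.16: [H⁺]/K1 = 10^-2.17 = 0.0067608, K2/[H⁺] = 10^-0.91 = 0.12303
α₁ = 1/(1 + 0.0067608 + 0.12303) = 1/1.1298 = 0.8851; α₂ = α₁·K2/[H⁺] = 0.1089
α₁ + 2α₂ = 1.1029
CA = 1.1029 × 2.30 = 2.54 mmol/kg

CA = 2.54 mmol/kg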